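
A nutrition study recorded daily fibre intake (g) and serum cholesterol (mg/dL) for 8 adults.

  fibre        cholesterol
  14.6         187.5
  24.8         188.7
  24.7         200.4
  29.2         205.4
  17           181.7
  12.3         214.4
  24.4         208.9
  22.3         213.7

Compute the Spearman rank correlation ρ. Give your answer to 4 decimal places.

Rank fibre: 2, 7, 6, 8, 3, 1, 5, 4
Rank cholesterol: 2, 3, 4, 5, 1, 8, 6, 7
d = rank(fibre) − rank(cholesterol): 0, 4, 2, 3, 2, -7, -1, -3; Σd² = 92
ρ = 1 − 6Σd² / [n(n²−1)] = 1 − 6×92 / (8×63) = 1 − 552/504 ≈ -0.0952

-0.0952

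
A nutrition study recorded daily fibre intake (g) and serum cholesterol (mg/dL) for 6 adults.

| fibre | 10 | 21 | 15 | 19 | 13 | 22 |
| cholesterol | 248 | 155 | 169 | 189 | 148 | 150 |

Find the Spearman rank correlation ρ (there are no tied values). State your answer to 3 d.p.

-0.371

Rank fibre: 1, 5, 3, 4, 2, 6
Rank cholesterol: 6, 3, 4, 5, 1, 2
d = rank(fibre) − rank(cholesterol): -5, 2, -1, -1, 1, 4; Σd² = 48
ρ = 1 − 6Σd² / [n(n²−1)] = 1 − 6×48 / (6×35) = 1 − 288/210 ≈ -0.371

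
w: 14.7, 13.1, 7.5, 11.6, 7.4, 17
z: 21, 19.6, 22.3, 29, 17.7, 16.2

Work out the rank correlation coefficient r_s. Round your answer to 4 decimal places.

Rank w: 5, 4, 2, 3, 1, 6
Rank z: 4, 3, 5, 6, 2, 1
d = rank(w) − rank(z): 1, 1, -3, -3, -1, 5; Σd² = 46
ρ = 1 − 6Σd² / [n(n²−1)] = 1 − 6×46 / (6×35) = 1 − 276/210 ≈ -0.3143

-0.3143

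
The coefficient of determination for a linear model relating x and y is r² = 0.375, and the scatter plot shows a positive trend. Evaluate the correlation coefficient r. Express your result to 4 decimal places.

0.6124

|r| = √0.375 = 0.6124
The association is positive, so r = 0.6124.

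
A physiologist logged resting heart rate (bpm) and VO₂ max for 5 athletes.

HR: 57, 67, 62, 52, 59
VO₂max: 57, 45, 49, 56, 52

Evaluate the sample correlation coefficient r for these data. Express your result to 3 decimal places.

n = 5, Σx = 297, Σy = 259, Σx² = 17767, Σy² = 13515, Σxy = 15282
nΣxy − ΣxΣy = 76410 − 76923 = -513
nΣx² − (Σx)² = 88835 − 88209 = 626; nΣy² − (Σy)² = 67575 − 67081 = 494
r = -513 / √(626 × 494) = -513 / 556.0971 ≈ -0.923

-0.923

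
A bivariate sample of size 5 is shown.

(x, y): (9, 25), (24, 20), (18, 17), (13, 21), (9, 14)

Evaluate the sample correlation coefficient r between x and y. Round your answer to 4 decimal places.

-0.0580

n = 5, Σx = 73, Σy = 97, Σx² = 1231, Σy² = 1951, Σxy = 1410
nΣxy − ΣxΣy = 7050 − 7081 = -31
nΣx² − (Σx)² = 6155 − 5329 = 826; nΣy² − (Σy)² = 9755 − 9409 = 346
r = -31 / √(826 × 346) = -31 / 534.5989 ≈ -0.0580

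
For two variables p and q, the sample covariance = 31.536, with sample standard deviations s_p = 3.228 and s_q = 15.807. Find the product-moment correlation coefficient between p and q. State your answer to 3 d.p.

r = Cov(p,q) / (s_p · s_q) = 31.536 / (3.228 × 15.807)
  = 31.536 / 51.0250 ≈ 0.618

0.618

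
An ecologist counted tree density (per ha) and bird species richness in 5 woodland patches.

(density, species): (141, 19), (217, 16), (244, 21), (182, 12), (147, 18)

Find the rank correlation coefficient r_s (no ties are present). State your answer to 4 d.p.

Rank density: 1, 4, 5, 3, 2
Rank species: 4, 2, 5, 1, 3
d = rank(density) − rank(species): -3, 2, 0, 2, -1; Σd² = 18
ρ = 1 − 6Σd² / [n(n²−1)] = 1 − 6×18 / (5×24) = 1 − 108/120 ≈ 0.1000

0.1000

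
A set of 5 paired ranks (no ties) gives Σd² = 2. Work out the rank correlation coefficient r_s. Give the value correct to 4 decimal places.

ρ = 1 − 6Σd² / [n(n²−1)] = 1 − 6×2 / (5×24)
  = 1 − 12/120 = 1 − 0.10000 ≈ 0.9000

0.9000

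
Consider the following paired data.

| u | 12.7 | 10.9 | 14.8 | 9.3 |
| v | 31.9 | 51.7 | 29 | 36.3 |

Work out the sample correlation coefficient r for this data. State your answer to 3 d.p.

-0.560

n = 4, Σu = 47.7, Σv = 148.9, Σu² = 585.63, Σv² = 5849.19, Σuv = 1735.45
nΣuv − ΣuΣv = 6941.8 − 7102.53 = -160.73
nΣu² − (Σu)² = 2342.52 − 2275.29 = 67.23; nΣv² − (Σv)² = 23396.76 − 22171.21 = 1225.55
r = -160.73 / √(67.23 × 1225.55) = -160.73 / 287.0431 ≈ -0.560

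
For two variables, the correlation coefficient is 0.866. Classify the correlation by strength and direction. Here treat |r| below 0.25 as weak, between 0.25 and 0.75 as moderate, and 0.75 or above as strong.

r = 0.866 > 0 so the relationship is positive.
|r| = 0.866, which falls in the strong range.

strong positive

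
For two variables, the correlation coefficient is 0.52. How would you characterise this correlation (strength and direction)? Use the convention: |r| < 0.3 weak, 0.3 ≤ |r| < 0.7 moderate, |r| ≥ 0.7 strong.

r = 0.52 > 0 so the relationship is positive.
|r| = 0.52, which falls in the moderate range.

moderate positive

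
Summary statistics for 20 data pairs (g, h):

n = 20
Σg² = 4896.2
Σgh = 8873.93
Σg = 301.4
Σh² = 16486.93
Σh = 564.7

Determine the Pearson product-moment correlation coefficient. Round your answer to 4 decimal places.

r = (nΣgh − ΣgΣh) / √[(nΣg² − (Σg)²)(nΣh² − (Σh)²)]
Numerator: 20×8873.93 − 301.4×564.7 = 7278.02
Denominator: √[(97924 − 90841.96)(329738.6 − 318886.09)] = √[7082.04 × 10852.51] = 8766.8643
r = 7278.02 / 8766.8643 ≈ 0.8302

0.8302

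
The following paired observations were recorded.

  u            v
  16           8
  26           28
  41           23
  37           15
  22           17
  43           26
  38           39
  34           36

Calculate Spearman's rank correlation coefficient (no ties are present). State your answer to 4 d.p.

0.4048

Rank u: 1, 3, 7, 5, 2, 8, 6, 4
Rank v: 1, 6, 4, 2, 3, 5, 8, 7
d = rank(u) − rank(v): 0, -3, 3, 3, -1, 3, -2, -3; Σd² = 50
ρ = 1 − 6Σd² / [n(n²−1)] = 1 − 6×50 / (8×63) = 1 − 300/504 ≈ 0.4048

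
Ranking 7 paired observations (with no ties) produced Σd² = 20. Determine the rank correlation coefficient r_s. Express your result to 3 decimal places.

ρ = 1 − 6Σd² / [n(n²−1)] = 1 − 6×20 / (7×48)
  = 1 − 120/336 = 1 − 0.3571 ≈ 0.643

0.643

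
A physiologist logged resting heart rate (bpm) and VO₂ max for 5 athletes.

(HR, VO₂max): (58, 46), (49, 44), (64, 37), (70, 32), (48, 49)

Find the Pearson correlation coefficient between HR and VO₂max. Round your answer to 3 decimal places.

n = 5, Σx = 289, Σy = 208, Σx² = 17065, Σy² = 8846, Σxy = 11784
nΣxy − ΣxΣy = 58920 − 60112 = -1192
nΣx² − (Σx)² = 85325 − 83521 = 1804; nΣy² − (Σy)² = 44230 − 43264 = 966
r = -1192 / √(1804 × 966) = -1192 / 1320.1000 ≈ -0.903

-0.903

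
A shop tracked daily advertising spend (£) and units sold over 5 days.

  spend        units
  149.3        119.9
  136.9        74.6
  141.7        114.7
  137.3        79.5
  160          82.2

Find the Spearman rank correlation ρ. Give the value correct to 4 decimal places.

0.7000

Rank spend: 4, 1, 3, 2, 5
Rank units: 5, 1, 4, 2, 3
d = rank(spend) − rank(units): -1, 0, -1, 0, 2; Σd² = 6
ρ = 1 − 6Σd² / [n(n²−1)] = 1 − 6×6 / (5×24) = 1 − 36/120 ≈ 0.7000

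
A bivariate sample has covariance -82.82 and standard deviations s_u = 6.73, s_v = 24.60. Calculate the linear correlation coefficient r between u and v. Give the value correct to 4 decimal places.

-0.5002

r = Cov(u,v) / (s_u · s_v) = -82.82 / (6.73 × 24.60)
  = -82.82 / 165.5580 ≈ -0.5002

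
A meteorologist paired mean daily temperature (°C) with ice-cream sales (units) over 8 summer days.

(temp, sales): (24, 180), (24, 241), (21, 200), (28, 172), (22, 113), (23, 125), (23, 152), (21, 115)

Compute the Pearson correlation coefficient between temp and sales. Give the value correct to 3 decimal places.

0.301

n = 8, Σx = 186, Σy = 1298, Σx² = 4360, Σy² = 224788, Σxy = 30392
nΣxy − ΣxΣy = 243136 − 241428 = 1708
nΣx² − (Σx)² = 34880 − 34596 = 284; nΣy² − (Σy)² = 1798304 − 1684804 = 113500
r = 1708 / √(284 × 113500) = 1708 / 5677.4994 ≈ 0.301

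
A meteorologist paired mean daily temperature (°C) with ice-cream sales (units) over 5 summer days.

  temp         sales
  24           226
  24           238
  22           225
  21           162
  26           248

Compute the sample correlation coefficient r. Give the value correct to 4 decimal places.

0.8359

n = 5, Σx = 117, Σy = 1099, Σx² = 2753, Σy² = 246093, Σxy = 25936
nΣxy − ΣxΣy = 129680 − 128583 = 1097
nΣx² − (Σx)² = 13765 − 13689 = 76; nΣy² − (Σy)² = 1230465 − 1207801 = 22664
r = 1097 / √(76 × 22664) = 1097 / 1312.4268 ≈ 0.8359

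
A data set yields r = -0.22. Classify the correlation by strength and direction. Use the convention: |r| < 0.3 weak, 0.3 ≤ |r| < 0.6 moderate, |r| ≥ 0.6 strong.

r = -0.22 < 0 so the relationship is negative.
|r| = 0.22, which falls in the weak range.

weak negative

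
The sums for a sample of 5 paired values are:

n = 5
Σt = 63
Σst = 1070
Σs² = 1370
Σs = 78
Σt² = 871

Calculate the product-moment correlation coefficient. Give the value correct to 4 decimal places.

r = (nΣst − ΣsΣt) / √[(nΣs² − (Σs)²)(nΣt² − (Σt)²)]
Numerator: 5×1070 − 78×63 = 436
Denominator: √[(6850 − 6084)(4355 − 3969)] = √[766 × 386] = 543.7610
r = 436 / 543.7610 ≈ 0.8018

0.8018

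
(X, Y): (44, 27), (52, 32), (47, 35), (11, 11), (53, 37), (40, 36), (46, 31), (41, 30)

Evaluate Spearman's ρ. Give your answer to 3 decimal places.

0.595

Rank X: 4, 7, 6, 1, 8, 2, 5, 3
Rank Y: 2, 5, 6, 1, 8, 7, 4, 3
d = rank(X) − rank(Y): 2, 2, 0, 0, 0, -5, 1, 0; Σd² = 34
ρ = 1 − 6Σd² / [n(n²−1)] = 1 − 6×34 / (8×63) = 1 − 204/504 ≈ 0.595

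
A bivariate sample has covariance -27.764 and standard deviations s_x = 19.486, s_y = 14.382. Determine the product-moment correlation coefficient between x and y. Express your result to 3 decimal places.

-0.099

r = Cov(x,y) / (s_x · s_y) = -27.764 / (19.486 × 14.382)
  = -27.764 / 280.2477 ≈ -0.099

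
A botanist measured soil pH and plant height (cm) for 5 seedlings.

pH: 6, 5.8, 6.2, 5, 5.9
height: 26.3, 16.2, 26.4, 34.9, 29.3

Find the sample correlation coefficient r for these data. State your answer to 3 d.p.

n = 5, Σx = 28.9, Σy = 133.1, Σx² = 167.89, Σy² = 3727.59, Σxy = 762.81
nΣxy − ΣxΣy = 3814.05 − 3846.59 = -32.54
nΣx² − (Σx)² = 839.45 − 835.21 = 4.24; nΣy² − (Σy)² = 18637.95 − 17715.61 = 922.34
r = -32.54 / √(4.24 × 922.34) = -32.54 / 62.5358 ≈ -0.520

-0.520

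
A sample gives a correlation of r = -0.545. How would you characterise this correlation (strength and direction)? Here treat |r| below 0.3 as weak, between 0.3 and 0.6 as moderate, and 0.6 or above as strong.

moderate negative

r = -0.545 < 0 so the relationship is negative.
|r| = 0.545, which falls in the moderate range.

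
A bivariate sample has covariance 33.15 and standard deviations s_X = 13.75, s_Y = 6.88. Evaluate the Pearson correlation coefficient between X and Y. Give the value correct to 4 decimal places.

0.3504

r = Cov(X,Y) / (s_X · s_Y) = 33.15 / (13.75 × 6.88)
  = 33.15 / 94.6000 ≈ 0.3504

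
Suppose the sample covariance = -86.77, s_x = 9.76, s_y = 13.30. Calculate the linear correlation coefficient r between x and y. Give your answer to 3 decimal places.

r = Cov(x,y) / (s_x · s_y) = -86.77 / (9.76 × 13.30)
  = -86.77 / 129.8080 ≈ -0.668

-0.668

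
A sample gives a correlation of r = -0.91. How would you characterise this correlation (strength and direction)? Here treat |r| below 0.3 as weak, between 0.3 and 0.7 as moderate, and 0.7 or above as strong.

strong negative

r = -0.91 < 0 so the relationship is negative.
|r| = 0.91, which falls in the strong range.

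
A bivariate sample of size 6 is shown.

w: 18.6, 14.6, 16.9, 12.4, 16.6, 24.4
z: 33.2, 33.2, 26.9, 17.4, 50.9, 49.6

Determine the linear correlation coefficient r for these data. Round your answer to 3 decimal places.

0.692

n = 6, Σw = 103.5, Σz = 211.2, Σw² = 1869.41, Σz² = 8281.82, Σwz = 3827.79
nΣwz − ΣwΣz = 22966.74 − 21859.2 = 1107.54
nΣw² − (Σw)² = 11216.46 − 10712.25 = 504.21; nΣz² − (Σz)² = 49690.92 − 44605.44 = 5085.48
r = 1107.54 / √(504.21 × 5085.48) = 1107.54 / 1601.2963 ≈ 0.692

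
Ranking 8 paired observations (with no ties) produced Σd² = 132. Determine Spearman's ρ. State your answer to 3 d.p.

ρ = 1 − 6Σd² / [n(n²−1)] = 1 − 6×132 / (8×63)
  = 1 − 792/504 = 1 − 1.5714 ≈ -0.571

-0.571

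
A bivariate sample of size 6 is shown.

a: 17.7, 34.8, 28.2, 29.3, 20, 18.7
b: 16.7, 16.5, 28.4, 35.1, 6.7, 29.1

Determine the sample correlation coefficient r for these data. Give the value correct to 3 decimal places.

0.255

n = 6, Σa = 148.7, Σb = 132.5, Σa² = 3927.75, Σb² = 3481.41, Σab = 3377.27
nΣab − ΣaΣb = 20263.62 − 19702.75 = 560.87
nΣa² − (Σa)² = 23566.5 − 22111.69 = 1454.81; nΣb² − (Σb)² = 20888.46 − 17556.25 = 3332.21
r = 560.87 / √(1454.81 × 3332.21) = 560.87 / 2201.7567 ≈ 0.255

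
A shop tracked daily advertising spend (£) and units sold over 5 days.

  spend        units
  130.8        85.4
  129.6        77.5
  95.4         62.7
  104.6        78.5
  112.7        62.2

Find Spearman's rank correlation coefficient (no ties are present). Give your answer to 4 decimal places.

0.5000

Rank spend: 5, 4, 1, 2, 3
Rank units: 5, 3, 2, 4, 1
d = rank(spend) − rank(units): 0, 1, -1, -2, 2; Σd² = 10
ρ = 1 − 6Σd² / [n(n²−1)] = 1 − 6×10 / (5×24) = 1 − 60/120 ≈ 0.5000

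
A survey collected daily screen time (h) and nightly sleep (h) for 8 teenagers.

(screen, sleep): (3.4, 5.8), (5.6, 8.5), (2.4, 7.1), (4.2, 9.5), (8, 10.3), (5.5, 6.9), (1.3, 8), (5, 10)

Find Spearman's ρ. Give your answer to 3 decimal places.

Rank screen: 3, 7, 2, 4, 8, 6, 1, 5
Rank sleep: 1, 5, 3, 6, 8, 2, 4, 7
d = rank(screen) − rank(sleep): 2, 2, -1, -2, 0, 4, -3, -2; Σd² = 42
ρ = 1 − 6Σd² / [n(n²−1)] = 1 − 6×42 / (8×63) = 1 − 252/504 ≈ 0.500

0.500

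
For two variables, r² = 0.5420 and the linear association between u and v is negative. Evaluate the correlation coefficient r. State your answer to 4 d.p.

-0.7362

|r| = √0.5420 = 0.7362
The association is negative, so r = −0.7362.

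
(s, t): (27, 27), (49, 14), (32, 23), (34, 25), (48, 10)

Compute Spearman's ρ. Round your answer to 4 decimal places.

Rank s: 1, 5, 2, 3, 4
Rank t: 5, 2, 3, 4, 1
d = rank(s) − rank(t): -4, 3, -1, -1, 3; Σd² = 36
ρ = 1 − 6Σd² / [n(n²−1)] = 1 − 6×36 / (5×24) = 1 − 216/120 ≈ -0.8000

-0.8000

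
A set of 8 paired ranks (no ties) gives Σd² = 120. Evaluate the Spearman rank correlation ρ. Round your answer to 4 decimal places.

-0.4286

ρ = 1 − 6Σd² / [n(n²−1)] = 1 − 6×120 / (8×63)
  = 1 − 720/504 = 1 − 1.42857 ≈ -0.4286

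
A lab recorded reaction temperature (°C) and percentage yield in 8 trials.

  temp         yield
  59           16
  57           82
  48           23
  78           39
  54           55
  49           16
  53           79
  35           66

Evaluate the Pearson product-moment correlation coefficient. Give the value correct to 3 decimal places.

n = 8, Σx = 433, Σy = 376, Σx² = 24469, Σy² = 22908, Σxy = 20015
nΣxy − ΣxΣy = 160120 − 162808 = -2688
nΣx² − (Σx)² = 195752 − 187489 = 8263; nΣy² − (Σy)² = 183264 − 141376 = 41888
r = -2688 / √(8263 × 41888) = -2688 / 18604.3152 ≈ -0.144

-0.144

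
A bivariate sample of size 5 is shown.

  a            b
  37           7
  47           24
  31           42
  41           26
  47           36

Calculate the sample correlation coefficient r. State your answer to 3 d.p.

n = 5, Σa = 203, Σb = 135, Σa² = 8429, Σb² = 4361, Σab = 5447
nΣab − ΣaΣb = 27235 − 27405 = -170
nΣa² − (Σa)² = 42145 − 41209 = 936; nΣb² − (Σb)² = 21805 − 18225 = 3580
r = -170 / √(936 × 3580) = -170 / 1830.5409 ≈ -0.093

-0.093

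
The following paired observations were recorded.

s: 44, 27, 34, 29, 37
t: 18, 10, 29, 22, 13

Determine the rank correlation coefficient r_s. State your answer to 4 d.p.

0.2000

Rank s: 5, 1, 3, 2, 4
Rank t: 3, 1, 5, 4, 2
d = rank(s) − rank(t): 2, 0, -2, -2, 2; Σd² = 16
ρ = 1 − 6Σd² / [n(n²−1)] = 1 − 6×16 / (5×24) = 1 − 96/120 ≈ 0.2000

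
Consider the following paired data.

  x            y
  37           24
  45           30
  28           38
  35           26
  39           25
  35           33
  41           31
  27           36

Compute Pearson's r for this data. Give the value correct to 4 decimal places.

-0.6000

n = 8, Σx = 287, Σy = 243, Σx² = 10559, Σy² = 7567, Σxy = 8585
nΣxy − ΣxΣy = 68680 − 69741 = -1061
nΣx² − (Σx)² = 84472 − 82369 = 2103; nΣy² − (Σy)² = 60536 − 59049 = 1487
r = -1061 / √(2103 × 1487) = -1061 / 1768.3781 ≈ -0.6000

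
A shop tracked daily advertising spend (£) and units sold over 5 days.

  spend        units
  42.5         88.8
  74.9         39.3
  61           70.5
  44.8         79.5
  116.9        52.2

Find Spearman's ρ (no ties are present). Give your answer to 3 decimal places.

-0.900

Rank spend: 1, 4, 3, 2, 5
Rank units: 5, 1, 3, 4, 2
d = rank(spend) − rank(units): -4, 3, 0, -2, 3; Σd² = 38
ρ = 1 − 6Σd² / [n(n²−1)] = 1 − 6×38 / (5×24) = 1 − 228/120 ≈ -0.900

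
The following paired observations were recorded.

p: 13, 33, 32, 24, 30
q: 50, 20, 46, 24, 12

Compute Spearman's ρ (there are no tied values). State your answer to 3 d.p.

-0.500

Rank p: 1, 5, 4, 2, 3
Rank q: 5, 2, 4, 3, 1
d = rank(p) − rank(q): -4, 3, 0, -1, 2; Σd² = 30
ρ = 1 − 6Σd² / [n(n²−1)] = 1 − 6×30 / (5×24) = 1 − 180/120 ≈ -0.500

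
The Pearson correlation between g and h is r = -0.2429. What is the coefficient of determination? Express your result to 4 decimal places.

r² = (-0.2429)² = 0.0590

0.0590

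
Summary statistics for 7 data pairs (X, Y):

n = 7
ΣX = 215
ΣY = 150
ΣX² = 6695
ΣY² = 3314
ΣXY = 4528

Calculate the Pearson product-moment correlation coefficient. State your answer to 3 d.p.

r = (nΣXY − ΣXΣY) / √[(nΣX² − (ΣX)²)(nΣY² − (ΣY)²)]
Numerator: 7×4528 − 215×150 = -554
Denominator: √[(46865 − 46225)(23198 − 22500)] = √[640 × 698] = 668.3712
r = -554 / 668.3712 ≈ -0.829

-0.829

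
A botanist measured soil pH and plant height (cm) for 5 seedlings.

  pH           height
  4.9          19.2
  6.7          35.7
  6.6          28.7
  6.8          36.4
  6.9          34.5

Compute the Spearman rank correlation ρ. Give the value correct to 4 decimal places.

0.7000

Rank pH: 1, 3, 2, 4, 5
Rank height: 1, 4, 2, 5, 3
d = rank(pH) − rank(height): 0, -1, 0, -1, 2; Σd² = 6
ρ = 1 − 6Σd² / [n(n²−1)] = 1 − 6×6 / (5×24) = 1 − 36/120 ≈ 0.7000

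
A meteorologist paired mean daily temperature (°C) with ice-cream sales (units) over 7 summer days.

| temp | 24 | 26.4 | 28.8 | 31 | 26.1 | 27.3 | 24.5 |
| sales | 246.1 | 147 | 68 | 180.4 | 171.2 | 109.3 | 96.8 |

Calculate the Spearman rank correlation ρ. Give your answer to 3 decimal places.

Rank temp: 1, 4, 6, 7, 3, 5, 2
Rank sales: 7, 4, 1, 6, 5, 3, 2
d = rank(temp) − rank(sales): -6, 0, 5, 1, -2, 2, 0; Σd² = 70
ρ = 1 − 6Σd² / [n(n²−1)] = 1 − 6×70 / (7×48) = 1 − 420/336 ≈ -0.250

-0.250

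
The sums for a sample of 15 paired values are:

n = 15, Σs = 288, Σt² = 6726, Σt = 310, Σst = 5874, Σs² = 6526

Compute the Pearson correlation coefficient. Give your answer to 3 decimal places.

r = (nΣst − ΣsΣt) / √[(nΣs² − (Σs)²)(nΣt² − (Σt)²)]
Numerator: 15×5874 − 288×310 = -1170
Denominator: √[(97890 − 82944)(100890 − 96100)] = √[14946 × 4790] = 8461.1666
r = -1170 / 8461.1666 ≈ -0.138

-0.138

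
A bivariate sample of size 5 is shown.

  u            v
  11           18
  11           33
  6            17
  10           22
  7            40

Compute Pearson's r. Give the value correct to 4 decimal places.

-0.0741

n = 5, Σu = 45, Σv = 130, Σu² = 427, Σv² = 3786, Σuv = 1163
nΣuv − ΣuΣv = 5815 − 5850 = -35
nΣu² − (Σu)² = 2135 − 2025 = 110; nΣv² − (Σv)² = 18930 − 16900 = 2030
r = -35 / √(110 × 2030) = -35 / 472.5463 ≈ -0.0741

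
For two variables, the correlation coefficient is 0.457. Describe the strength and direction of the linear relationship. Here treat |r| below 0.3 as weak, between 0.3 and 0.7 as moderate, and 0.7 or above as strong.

r = 0.457 > 0 so the relationship is positive.
|r| = 0.457, which falls in the moderate range.

moderate positive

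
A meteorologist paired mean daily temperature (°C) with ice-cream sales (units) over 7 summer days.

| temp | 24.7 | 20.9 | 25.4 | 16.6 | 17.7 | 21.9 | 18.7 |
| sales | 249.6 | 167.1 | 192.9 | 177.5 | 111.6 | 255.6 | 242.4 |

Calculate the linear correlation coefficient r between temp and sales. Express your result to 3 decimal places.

n = 7, Σx = 145.9, Σy = 1396.7, Σx² = 3110.21, Σy² = 295482.91, Σxy = 29609.51
nΣxy − ΣxΣy = 207266.57 − 203778.53 = 3488.04
nΣx² − (Σx)² = 21771.47 − 21286.81 = 484.66; nΣy² − (Σy)² = 2068380.37 − 1950770.89 = 117609.48
r = 3488.04 / √(484.66 × 117609.48) = 3488.04 / 7549.8749 ≈ 0.462

0.462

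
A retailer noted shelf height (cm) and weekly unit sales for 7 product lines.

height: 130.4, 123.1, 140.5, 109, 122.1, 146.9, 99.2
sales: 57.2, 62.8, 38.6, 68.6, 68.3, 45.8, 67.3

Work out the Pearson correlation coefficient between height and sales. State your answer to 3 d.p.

-0.851

n = 7, Σx = 871.2, Σy = 408.6, Σx² = 110107.68, Σy² = 24703.42, Σxy = 49833.87
nΣxy − ΣxΣy = 348837.09 − 355972.32 = -7135.23
nΣx² − (Σx)² = 770753.76 − 758989.44 = 11764.32; nΣy² − (Σy)² = 172923.94 − 166953.96 = 5969.98
r = -7135.23 / √(11764.32 × 5969.98) = -7135.23 / 8380.4985 ≈ -0.851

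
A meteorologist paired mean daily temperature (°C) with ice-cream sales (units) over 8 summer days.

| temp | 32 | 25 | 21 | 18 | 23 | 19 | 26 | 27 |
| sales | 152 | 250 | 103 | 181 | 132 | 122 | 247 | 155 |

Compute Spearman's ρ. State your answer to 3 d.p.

Rank temp: 8, 5, 3, 1, 4, 2, 6, 7
Rank sales: 4, 8, 1, 6, 3, 2, 7, 5
d = rank(temp) − rank(sales): 4, -3, 2, -5, 1, 0, -1, 2; Σd² = 60
ρ = 1 − 6Σd² / [n(n²−1)] = 1 − 6×60 / (8×63) = 1 − 360/504 ≈ 0.286

0.286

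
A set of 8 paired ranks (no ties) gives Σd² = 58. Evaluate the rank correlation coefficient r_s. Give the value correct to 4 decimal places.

0.3095

ρ = 1 − 6Σd² / [n(n²−1)] = 1 − 6×58 / (8×63)
  = 1 − 348/504 = 1 − 0.69048 ≈ 0.3095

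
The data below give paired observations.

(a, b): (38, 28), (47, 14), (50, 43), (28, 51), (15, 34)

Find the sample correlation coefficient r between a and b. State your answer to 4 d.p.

-0.2967

n = 5, Σa = 178, Σb = 170, Σa² = 7162, Σb² = 6586, Σab = 5810
nΣab − ΣaΣb = 29050 − 30260 = -1210
nΣa² − (Σa)² = 35810 − 31684 = 4126; nΣb² − (Σb)² = 32930 − 28900 = 4030
r = -1210 / √(4126 × 4030) = -1210 / 4077.7175 ≈ -0.2967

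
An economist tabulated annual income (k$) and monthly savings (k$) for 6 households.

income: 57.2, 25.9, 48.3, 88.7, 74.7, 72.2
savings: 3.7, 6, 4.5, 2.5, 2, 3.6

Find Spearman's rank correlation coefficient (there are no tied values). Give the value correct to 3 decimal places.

-0.943

Rank income: 3, 1, 2, 6, 5, 4
Rank savings: 4, 6, 5, 2, 1, 3
d = rank(income) − rank(savings): -1, -5, -3, 4, 4, 1; Σd² = 68
ρ = 1 − 6Σd² / [n(n²−1)] = 1 − 6×68 / (6×35) = 1 − 408/210 ≈ -0.943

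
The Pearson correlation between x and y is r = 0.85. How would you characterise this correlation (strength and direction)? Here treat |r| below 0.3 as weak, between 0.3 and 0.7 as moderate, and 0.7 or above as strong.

r = 0.85 > 0 so the relationship is positive.
|r| = 0.85, which falls in the strong range.

strong positive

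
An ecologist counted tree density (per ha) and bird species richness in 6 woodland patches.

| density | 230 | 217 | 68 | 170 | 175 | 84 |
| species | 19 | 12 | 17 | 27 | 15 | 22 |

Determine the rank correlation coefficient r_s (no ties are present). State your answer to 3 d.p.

Rank density: 6, 5, 1, 3, 4, 2
Rank species: 4, 1, 3, 6, 2, 5
d = rank(density) − rank(species): 2, 4, -2, -3, 2, -3; Σd² = 46
ρ = 1 − 6Σd² / [n(n²−1)] = 1 − 6×46 / (6×35) = 1 − 276/210 ≈ -0.314

-0.314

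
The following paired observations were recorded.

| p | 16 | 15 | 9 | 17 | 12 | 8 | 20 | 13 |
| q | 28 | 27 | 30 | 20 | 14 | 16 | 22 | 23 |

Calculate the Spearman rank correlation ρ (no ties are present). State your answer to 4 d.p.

0.0952

Rank p: 6, 5, 2, 7, 3, 1, 8, 4
Rank q: 7, 6, 8, 3, 1, 2, 4, 5
d = rank(p) − rank(q): -1, -1, -6, 4, 2, -1, 4, -1; Σd² = 76
ρ = 1 − 6Σd² / [n(n²−1)] = 1 − 6×76 / (8×63) = 1 − 456/504 ≈ 0.0952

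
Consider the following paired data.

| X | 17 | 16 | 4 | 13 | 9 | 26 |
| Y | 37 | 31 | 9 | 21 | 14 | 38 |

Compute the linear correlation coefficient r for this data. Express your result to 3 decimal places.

n = 6, ΣX = 85, ΣY = 150, ΣX² = 1487, ΣY² = 4492, ΣXY = 2548
nΣXY − ΣXΣY = 15288 − 12750 = 2538
nΣX² − (ΣX)² = 8922 − 7225 = 1697; nΣY² − (ΣY)² = 26952 − 22500 = 4452
r = 2538 / √(1697 × 4452) = 2538 / 2748.6440 ≈ 0.923

0.923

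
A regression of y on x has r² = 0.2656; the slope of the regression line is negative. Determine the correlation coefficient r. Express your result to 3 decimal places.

|r| = √0.2656 = 0.515
The association is negative, so r = −0.515.

-0.515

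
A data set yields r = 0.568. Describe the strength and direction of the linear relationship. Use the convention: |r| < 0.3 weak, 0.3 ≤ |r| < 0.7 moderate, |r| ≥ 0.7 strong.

r = 0.568 > 0 so the relationship is positive.
|r| = 0.568, which falls in the moderate range.

moderate positive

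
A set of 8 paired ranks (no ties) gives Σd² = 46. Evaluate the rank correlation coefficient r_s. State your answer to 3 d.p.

0.452

ρ = 1 − 6Σd² / [n(n²−1)] = 1 − 6×46 / (8×63)
  = 1 − 276/504 = 1 − 0.5476 ≈ 0.452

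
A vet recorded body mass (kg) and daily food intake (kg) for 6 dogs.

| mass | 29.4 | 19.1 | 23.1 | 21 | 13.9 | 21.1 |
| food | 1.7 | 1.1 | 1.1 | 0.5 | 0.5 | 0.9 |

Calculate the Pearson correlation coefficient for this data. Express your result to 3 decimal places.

0.832

n = 6, Σx = 127.6, Σy = 5.8, Σx² = 2842.2, Σy² = 6.62, Σxy = 132.84
nΣxy − ΣxΣy = 797.04 − 740.08 = 56.96
nΣx² − (Σx)² = 17053.2 − 16281.76 = 771.44; nΣy² − (Σy)² = 39.72 − 33.64 = 6.08
r = 56.96 / √(771.44 × 6.08) = 56.96 / 68.4862 ≈ 0.832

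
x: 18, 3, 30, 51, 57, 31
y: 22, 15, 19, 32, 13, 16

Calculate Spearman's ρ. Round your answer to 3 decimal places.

-0.086

Rank x: 2, 1, 3, 5, 6, 4
Rank y: 5, 2, 4, 6, 1, 3
d = rank(x) − rank(y): -3, -1, -1, -1, 5, 1; Σd² = 38
ρ = 1 − 6Σd² / [n(n²−1)] = 1 − 6×38 / (6×35) = 1 − 228/210 ≈ -0.086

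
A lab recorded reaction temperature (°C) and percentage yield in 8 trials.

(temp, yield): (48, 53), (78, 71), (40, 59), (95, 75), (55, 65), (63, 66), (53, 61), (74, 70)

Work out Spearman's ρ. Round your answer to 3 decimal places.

Rank temp: 2, 7, 1, 8, 4, 5, 3, 6
Rank yield: 1, 7, 2, 8, 4, 5, 3, 6
d = rank(temp) − rank(yield): 1, 0, -1, 0, 0, 0, 0, 0; Σd² = 2
ρ = 1 − 6Σd² / [n(n²−1)] = 1 − 6×2 / (8×63) = 1 − 12/504 ≈ 0.976

0.976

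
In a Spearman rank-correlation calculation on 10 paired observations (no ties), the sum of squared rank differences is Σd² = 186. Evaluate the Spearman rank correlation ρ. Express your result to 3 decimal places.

-0.127

ρ = 1 − 6Σd² / [n(n²−1)] = 1 − 6×186 / (10×99)
  = 1 − 1116/990 = 1 − 1.1273 ≈ -0.127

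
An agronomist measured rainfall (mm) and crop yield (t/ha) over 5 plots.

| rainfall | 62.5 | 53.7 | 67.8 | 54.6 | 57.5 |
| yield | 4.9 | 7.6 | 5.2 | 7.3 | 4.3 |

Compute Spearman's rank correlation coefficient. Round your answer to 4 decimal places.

Rank rainfall: 4, 1, 5, 2, 3
Rank yield: 2, 5, 3, 4, 1
d = rank(rainfall) − rank(yield): 2, -4, 2, -2, 2; Σd² = 32
ρ = 1 − 6Σd² / [n(n²−1)] = 1 − 6×32 / (5×24) = 1 − 192/120 ≈ -0.6000

-0.6000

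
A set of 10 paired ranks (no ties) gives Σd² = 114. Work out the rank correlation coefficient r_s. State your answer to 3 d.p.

0.309

ρ = 1 − 6Σd² / [n(n²−1)] = 1 − 6×114 / (10×99)
  = 1 − 684/990 = 1 − 0.6909 ≈ 0.309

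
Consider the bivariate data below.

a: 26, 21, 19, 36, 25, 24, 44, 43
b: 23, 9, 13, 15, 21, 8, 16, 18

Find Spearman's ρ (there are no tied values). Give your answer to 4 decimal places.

Rank a: 5, 2, 1, 6, 4, 3, 8, 7
Rank b: 8, 2, 3, 4, 7, 1, 5, 6
d = rank(a) − rank(b): -3, 0, -2, 2, -3, 2, 3, 1; Σd² = 40
ρ = 1 − 6Σd² / [n(n²−1)] = 1 − 6×40 / (8×63) = 1 − 240/504 ≈ 0.5238

0.5238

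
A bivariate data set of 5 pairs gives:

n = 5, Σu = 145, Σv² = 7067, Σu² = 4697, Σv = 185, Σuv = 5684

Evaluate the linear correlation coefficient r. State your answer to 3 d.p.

0.965

r = (nΣuv − ΣuΣv) / √[(nΣu² − (Σu)²)(nΣv² − (Σv)²)]
Numerator: 5×5684 − 145×185 = 1595
Denominator: √[(23485 − 21025)(35335 − 34225)] = √[2460 × 1110] = 1652.4527
r = 1595 / 1652.4527 ≈ 0.965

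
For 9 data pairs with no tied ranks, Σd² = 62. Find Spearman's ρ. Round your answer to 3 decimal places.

0.483

ρ = 1 − 6Σd² / [n(n²−1)] = 1 − 6×62 / (9×80)
  = 1 − 372/720 = 1 − 0.5167 ≈ 0.483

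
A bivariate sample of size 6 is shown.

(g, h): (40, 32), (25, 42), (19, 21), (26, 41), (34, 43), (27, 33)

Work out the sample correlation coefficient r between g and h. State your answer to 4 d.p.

0.3391

n = 6, Σg = 171, Σh = 212, Σg² = 5147, Σh² = 7848, Σgh = 6148
nΣgh − ΣgΣh = 36888 − 36252 = 636
nΣg² − (Σg)² = 30882 − 29241 = 1641; nΣh² − (Σh)² = 47088 − 44944 = 2144
r = 636 / √(1641 × 2144) = 636 / 1875.7143 ≈ 0.3391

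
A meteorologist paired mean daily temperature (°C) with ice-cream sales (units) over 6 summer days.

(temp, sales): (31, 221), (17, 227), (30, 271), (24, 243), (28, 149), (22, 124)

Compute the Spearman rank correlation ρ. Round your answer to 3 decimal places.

Rank temp: 6, 1, 5, 3, 4, 2
Rank sales: 3, 4, 6, 5, 2, 1
d = rank(temp) − rank(sales): 3, -3, -1, -2, 2, 1; Σd² = 28
ρ = 1 − 6Σd² / [n(n²−1)] = 1 − 6×28 / (6×35) = 1 − 168/210 ≈ 0.200

0.200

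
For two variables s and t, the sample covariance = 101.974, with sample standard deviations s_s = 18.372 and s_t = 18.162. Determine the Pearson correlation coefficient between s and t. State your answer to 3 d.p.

r = Cov(s,t) / (s_s · s_t) = 101.974 / (18.372 × 18.162)
  = 101.974 / 333.6723 ≈ 0.306

0.306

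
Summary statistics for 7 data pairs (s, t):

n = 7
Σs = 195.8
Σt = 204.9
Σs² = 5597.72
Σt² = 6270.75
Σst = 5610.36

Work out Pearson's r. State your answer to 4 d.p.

r = (nΣst − ΣsΣt) / √[(nΣs² − (Σs)²)(nΣt² − (Σt)²)]
Numerator: 7×5610.36 − 195.8×204.9 = -846.9
Denominator: √[(39184.04 − 38337.64)(43895.25 − 41984.01)] = √[846.4 × 1911.24] = 1271.8780
r = -846.9 / 1271.8780 ≈ -0.6659

-0.6659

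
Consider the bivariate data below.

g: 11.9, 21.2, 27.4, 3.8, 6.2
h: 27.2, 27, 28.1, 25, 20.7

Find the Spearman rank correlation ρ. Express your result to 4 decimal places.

Rank g: 3, 4, 5, 1, 2
Rank h: 4, 3, 5, 2, 1
d = rank(g) − rank(h): -1, 1, 0, -1, 1; Σd² = 4
ρ = 1 − 6Σd² / [n(n²−1)] = 1 − 6×4 / (5×24) = 1 − 24/120 ≈ 0.8000

0.8000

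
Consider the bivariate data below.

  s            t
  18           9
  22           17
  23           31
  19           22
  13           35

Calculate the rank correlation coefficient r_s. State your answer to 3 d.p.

-0.100

Rank s: 2, 4, 5, 3, 1
Rank t: 1, 2, 4, 3, 5
d = rank(s) − rank(t): 1, 2, 1, 0, -4; Σd² = 22
ρ = 1 − 6Σd² / [n(n²−1)] = 1 − 6×22 / (5×24) = 1 − 132/120 ≈ -0.100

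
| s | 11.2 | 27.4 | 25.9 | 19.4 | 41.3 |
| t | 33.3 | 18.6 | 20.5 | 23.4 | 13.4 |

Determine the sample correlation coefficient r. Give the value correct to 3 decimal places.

n = 5, Σs = 125.2, Σt = 109.2, Σs² = 3629.06, Σt² = 2602.22, Σst = 2420.93
nΣst − ΣsΣt = 12104.65 − 13671.84 = -1567.19
nΣs² − (Σs)² = 18145.3 − 15675.04 = 2470.26; nΣt² − (Σt)² = 13011.1 − 11924.64 = 1086.46
r = -1567.19 / √(2470.26 × 1086.46) = -1567.19 / 1638.2426 ≈ -0.957

-0.957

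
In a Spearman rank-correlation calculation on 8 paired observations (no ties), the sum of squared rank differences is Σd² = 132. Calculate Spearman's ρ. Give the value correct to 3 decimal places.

ρ = 1 − 6Σd² / [n(n²−1)] = 1 − 6×132 / (8×63)
  = 1 − 792/504 = 1 − 1.5714 ≈ -0.571

-0.571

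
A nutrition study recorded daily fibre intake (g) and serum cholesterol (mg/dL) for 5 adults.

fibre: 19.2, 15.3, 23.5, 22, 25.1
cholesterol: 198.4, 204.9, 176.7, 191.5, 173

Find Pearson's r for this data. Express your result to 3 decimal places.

n = 5, Σx = 105.1, Σy = 944.5, Σx² = 2268.99, Σy² = 179170.71, Σxy = 19652
nΣxy − ΣxΣy = 98260 − 99266.95 = -1006.95
nΣx² − (Σx)² = 11344.95 − 11046.01 = 298.94; nΣy² − (Σy)² = 895853.55 − 892080.25 = 3773.3
r = -1006.95 / √(298.94 × 3773.3) = -1006.95 / 1062.0689 ≈ -0.948

-0.948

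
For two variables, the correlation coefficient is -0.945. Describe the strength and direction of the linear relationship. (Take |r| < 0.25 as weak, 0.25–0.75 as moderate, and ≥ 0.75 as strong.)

strong negative

r = -0.945 < 0 so the relationship is negative.
|r| = 0.945, which falls in the strong range.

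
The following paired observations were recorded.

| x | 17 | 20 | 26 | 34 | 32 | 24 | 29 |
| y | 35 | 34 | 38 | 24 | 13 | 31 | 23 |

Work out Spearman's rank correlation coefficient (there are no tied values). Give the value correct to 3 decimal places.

-0.679

Rank x: 1, 2, 4, 7, 6, 3, 5
Rank y: 6, 5, 7, 3, 1, 4, 2
d = rank(x) − rank(y): -5, -3, -3, 4, 5, -1, 3; Σd² = 94
ρ = 1 − 6Σd² / [n(n²−1)] = 1 − 6×94 / (7×48) = 1 − 564/336 ≈ -0.679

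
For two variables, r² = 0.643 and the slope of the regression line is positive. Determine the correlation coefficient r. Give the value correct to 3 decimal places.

|r| = √0.643 = 0.802
The association is positive, so r = 0.802.

0.802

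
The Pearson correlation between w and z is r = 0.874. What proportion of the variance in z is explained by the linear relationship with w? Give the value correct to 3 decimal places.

r² = (0.874)² = 0.764

0.764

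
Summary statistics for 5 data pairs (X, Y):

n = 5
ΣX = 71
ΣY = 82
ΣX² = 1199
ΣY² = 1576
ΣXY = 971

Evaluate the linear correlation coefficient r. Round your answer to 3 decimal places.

-0.921

r = (nΣXY − ΣXΣY) / √[(nΣX² − (ΣX)²)(nΣY² − (ΣY)²)]
Numerator: 5×971 − 71×82 = -967
Denominator: √[(5995 − 5041)(7880 − 6724)] = √[954 × 1156] = 1050.1543
r = -967 / 1050.1543 ≈ -0.921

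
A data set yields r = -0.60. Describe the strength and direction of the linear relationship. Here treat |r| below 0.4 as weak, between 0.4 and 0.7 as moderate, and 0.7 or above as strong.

moderate negative

r = -0.60 < 0 so the relationship is negative.
|r| = 0.60, which falls in the moderate range.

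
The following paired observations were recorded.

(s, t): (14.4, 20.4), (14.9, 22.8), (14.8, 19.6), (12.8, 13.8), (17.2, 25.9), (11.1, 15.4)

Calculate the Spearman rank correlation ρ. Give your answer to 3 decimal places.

Rank s: 3, 5, 4, 2, 6, 1
Rank t: 4, 5, 3, 1, 6, 2
d = rank(s) − rank(t): -1, 0, 1, 1, 0, -1; Σd² = 4
ρ = 1 − 6Σd² / [n(n²−1)] = 1 − 6×4 / (6×35) = 1 − 24/210 ≈ 0.886

0.886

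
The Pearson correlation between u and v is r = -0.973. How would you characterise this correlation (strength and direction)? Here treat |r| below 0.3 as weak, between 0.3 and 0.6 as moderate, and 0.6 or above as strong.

r = -0.973 < 0 so the relationship is negative.
|r| = 0.973, which falls in the strong range.

strong negative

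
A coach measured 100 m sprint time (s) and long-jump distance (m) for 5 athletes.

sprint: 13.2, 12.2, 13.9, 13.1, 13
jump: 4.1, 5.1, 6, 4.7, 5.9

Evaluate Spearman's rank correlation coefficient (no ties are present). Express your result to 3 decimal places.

Rank sprint: 4, 1, 5, 3, 2
Rank jump: 1, 3, 5, 2, 4
d = rank(sprint) − rank(jump): 3, -2, 0, 1, -2; Σd² = 18
ρ = 1 − 6Σd² / [n(n²−1)] = 1 − 6×18 / (5×24) = 1 − 108/120 ≈ 0.100

0.100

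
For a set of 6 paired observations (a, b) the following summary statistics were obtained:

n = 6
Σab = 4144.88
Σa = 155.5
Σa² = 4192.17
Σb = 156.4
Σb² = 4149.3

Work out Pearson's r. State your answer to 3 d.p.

r = (nΣab − ΣaΣb) / √[(nΣa² − (Σa)²)(nΣb² − (Σb)²)]
Numerator: 6×4144.88 − 155.5×156.4 = 549.08
Denominator: √[(25153.02 − 24180.25)(24895.8 − 24460.96)] = √[972.77 × 434.84] = 650.3840
r = 549.08 / 650.3840 ≈ 0.844

0.844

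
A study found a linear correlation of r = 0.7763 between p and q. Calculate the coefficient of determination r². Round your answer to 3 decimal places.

0.603

r² = (0.7763)² = 0.603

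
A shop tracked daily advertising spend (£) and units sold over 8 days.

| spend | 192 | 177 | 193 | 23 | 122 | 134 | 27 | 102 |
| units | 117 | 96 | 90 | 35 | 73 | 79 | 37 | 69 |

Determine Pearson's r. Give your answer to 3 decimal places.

0.965

n = 8, Σx = 970, Σy = 596, Σx² = 149944, Σy² = 49930, Σxy = 85160
nΣxy − ΣxΣy = 681280 − 578120 = 103160
nΣx² − (Σx)² = 1199552 − 940900 = 258652; nΣy² − (Σy)² = 399440 − 355216 = 44224
r = 103160 / √(258652 × 44224) = 103160 / 106951.5126 ≈ 0.965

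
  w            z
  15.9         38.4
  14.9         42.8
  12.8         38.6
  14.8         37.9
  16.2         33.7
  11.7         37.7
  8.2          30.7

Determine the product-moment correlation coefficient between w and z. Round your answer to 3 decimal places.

0.526

n = 7, Σw = 94.5, Σz = 259.8, Σw² = 1324.27, Σz² = 9732.24, Σwz = 3542.05
nΣwz − ΣwΣz = 24794.35 − 24551.1 = 243.25
nΣw² − (Σw)² = 9269.89 − 8930.25 = 339.64; nΣz² − (Σz)² = 68125.68 − 67496.04 = 629.64
r = 243.25 / √(339.64 × 629.64) = 243.25 / 462.4402 ≈ 0.526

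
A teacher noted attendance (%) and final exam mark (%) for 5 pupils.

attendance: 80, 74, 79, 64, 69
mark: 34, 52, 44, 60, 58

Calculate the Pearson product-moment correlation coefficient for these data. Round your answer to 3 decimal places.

n = 5, Σx = 366, Σy = 248, Σx² = 26974, Σy² = 12760, Σxy = 17886
nΣxy − ΣxΣy = 89430 − 90768 = -1338
nΣx² − (Σx)² = 134870 − 133956 = 914; nΣy² − (Σy)² = 63800 − 61504 = 2296
r = -1338 / √(914 × 2296) = -1338 / 1448.6352 ≈ -0.924

-0.924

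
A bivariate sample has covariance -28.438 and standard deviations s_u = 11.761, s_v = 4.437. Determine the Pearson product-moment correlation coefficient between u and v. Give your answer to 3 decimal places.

-0.545

r = Cov(u,v) / (s_u · s_v) = -28.438 / (11.761 × 4.437)
  = -28.438 / 52.1836 ≈ -0.545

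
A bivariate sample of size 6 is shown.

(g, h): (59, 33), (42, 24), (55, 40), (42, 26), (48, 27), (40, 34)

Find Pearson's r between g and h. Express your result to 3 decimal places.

n = 6, Σg = 286, Σh = 184, Σg² = 13938, Σh² = 5826, Σgh = 8903
nΣgh − ΣgΣh = 53418 − 52624 = 794
nΣg² − (Σg)² = 83628 − 81796 = 1832; nΣh² − (Σh)² = 34956 − 33856 = 1100
r = 794 / √(1832 × 1100) = 794 / 1419.5774 ≈ 0.559

0.559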